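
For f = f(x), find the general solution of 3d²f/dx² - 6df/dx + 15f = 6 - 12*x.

f = 2/25 - 4*x/5 + C1*cos(2*x)*exp(x) + C2*exp(x)*sin(2*x)

Divide through by 3: f'' - 2f' + 5f = 2 - 4*x.
Characteristic equation r² - 2r + 5 = 0 has discriminant (-2)² - 4·(5) = -16 < 0, so r = 1 ± 2i.
Hence f_h = C1*cos(2*x)*exp(x) + C2*exp(x)*sin(2*x).
For the particular solution try f_p = A0 + A1*x. Substituting and matching coefficients of each power of x gives A0 = 2/25, A1 = -4/5, so f_p = 2/25 - 4*x/5.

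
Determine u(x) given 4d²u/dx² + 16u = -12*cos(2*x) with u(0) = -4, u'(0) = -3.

u = -4*cos(2*x) - 3*sin(2*x)/2 - 3*x*sin(2*x)/4

Divide through by 4: u'' + 4u = -3*cos(2*x).
Characteristic equation r² + 4 = 0 has discriminant (0)² - 4·(4) = -16 < 0, so r = ± 2i.
Hence u_h = C1*cos(2*x) + C2*sin(2*x).
Since ±2i are characteristic roots, multiply the trial by x. Try u_p = x*(A*cos(2*x) + B*sin(2*x)). Substituting and equating the coefficients of cos(2x) and sin(2x) gives A = 0, B = -3/4, so u_p = -3*x*sin(2*x)/4.
General solution: u = C1*cos(2*x) + C2*sin(2*x) - 3*x*sin(2*x)/4.
Apply the initial conditions: u(0) = C1 = -4 and u'(0) = 2*C2 = -3. Solving gives C1 = -4, C2 = -3/2.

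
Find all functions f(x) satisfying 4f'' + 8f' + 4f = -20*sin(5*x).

Divide through by 4: f'' + 2f' + f = -5*sin(5*x).
Characteristic equation r² + 2r + 1 = 0 has discriminant (2)² - 4·(1) = 0, so r = -1 is a repeated root.
Hence f_h = (C1 + C2*x)*exp(-x).
Try f_p = A*cos(5*x) + B*sin(5*x). Substituting and equating the coefficients of cos(5x) and sin(5x) gives A = 25/338, B = 30/169, so f_p = 25*cos(5*x)/338 + 30*sin(5*x)/169.

f = 25*cos(5*x)/338 + 30*sin(5*x)/169 + C1*exp(-x) + C2*x*exp(-x)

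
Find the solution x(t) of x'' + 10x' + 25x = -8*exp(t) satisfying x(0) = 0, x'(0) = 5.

Characteristic equation r² + 10r + 25 = 0 has discriminant (10)² - 4·(25) = 0, so r = -5 is a repeated root.
Hence x_h = (C1 + C2*t)*exp(-5*t).
Try x_p = A*exp(t). Substituting into the equation and dividing by exp(t) gives A = -2/9, so x_p = -2*exp(t)/9.
General solution: x = -2*exp(t)/9 + C1*exp(-5*t) + C2*t*exp(-5*t).
Apply the initial conditions: x(0) = -2/9 + C1 = 0 and x'(0) = -2/9 + C2 - 5*C1 = 5. Solving gives C1 = 2/9, C2 = 19/3.

x = -2*exp(t)/9 + 2*exp(-5*t)/9 + 19*t*exp(-5*t)/3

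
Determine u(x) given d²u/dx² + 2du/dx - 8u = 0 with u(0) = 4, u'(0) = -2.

Characteristic equation r² + 2r - 8 = 0 factors as (r - 2)(r + 4) = 0, so r = 2, -4.
Hence u_h = C1*exp(2*x) + C2*exp(-4*x).
Apply the initial conditions: u(0) = C1 + C2 = 4 and u'(0) = -4*C2 + 2*C1 = -2. Solving gives C1 = 7/3, C2 = 5/3.

u = 5*exp(-4*x)/3 + 7*exp(2*x)/3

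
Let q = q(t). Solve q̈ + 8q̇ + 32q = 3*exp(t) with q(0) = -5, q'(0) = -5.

Characteristic equation r² + 8r + 32 = 0 has discriminant (8)² - 4·(32) = -64 < 0, so r = -4 ± 4i.
Hence q_h = C1*cos(4*t)*exp(-4*t) + C2*exp(-4*t)*sin(4*t).
Try q_p = A*exp(t). Substituting into the equation and dividing by exp(t) gives A = 3/41, so q_p = 3*exp(t)/41.
General solution: q = 3*exp(t)/41 + C1*cos(4*t)*exp(-4*t) + C2*exp(-4*t)*sin(4*t).
Apply the initial conditions: q(0) = 3/41 + C1 = -5 and q'(0) = 3/41 - 4*C1 + 4*C2 = -5. Solving gives C1 = -208/41, C2 = -260/41.

q = 3*exp(t)/41 - 260*exp(-4*t)*sin(4*t)/41 - 208*cos(4*t)*exp(-4*t)/41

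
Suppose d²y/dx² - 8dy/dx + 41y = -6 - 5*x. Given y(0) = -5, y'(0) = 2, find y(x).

y = -286/1681 - 5*x/41 - 8119*cos(5*x)*exp(4*x)/1681 + 36043*exp(4*x)*sin(5*x)/8405

Characteristic equation r² - 8r + 41 = 0 has discriminant (-8)² - 4·(41) = -100 < 0, so r = 4 ± 5i.
Hence y_h = C1*cos(5*x)*exp(4*x) + C2*exp(4*x)*sin(5*x).
For the particular solution try y_p = A0 + A1*x. Substituting and matching coefficients of each power of x gives A0 = -286/1681, A1 = -5/41, so y_p = -286/1681 - 5*x/41.
General solution: y = -286/1681 - 5*x/41 + C1*cos(5*x)*exp(4*x) + C2*exp(4*x)*sin(5*x).
Apply the initial conditions: y(0) = -286/1681 + C1 = -5 and y'(0) = -5/41 + 4*C1 + 5*C2 = 2. Solving gives C1 = -8119/1681, C2 = 36043/8405.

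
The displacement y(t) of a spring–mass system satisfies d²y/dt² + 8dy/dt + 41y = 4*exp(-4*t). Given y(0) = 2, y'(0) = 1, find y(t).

Characteristic equation r² + 8r + 41 = 0 has discriminant (8)² - 4·(41) = -100 < 0, so r = -4 ± 5i.
Hence y_h = C1*cos(5*t)*exp(-4*t) + C2*exp(-4*t)*sin(5*t).
Try y_p = A*exp(-4*t). Substituting into the equation and dividing by exp(-4*t) gives A = 4/25, so y_p = 4*exp(-4*t)/25.
General solution: y = 4*exp(-4*t)/25 + C1*cos(5*t)*exp(-4*t) + C2*exp(-4*t)*sin(5*t).
Apply the initial conditions: y(0) = 4/25 + C1 = 2 and y'(0) = -16/25 - 4*C1 + 5*C2 = 1. Solving gives C1 = 46/25, C2 = 9/5.

y = 4*exp(-4*t)/25 + 9*exp(-4*t)*sin(5*t)/5 + 46*cos(5*t)*exp(-4*t)/25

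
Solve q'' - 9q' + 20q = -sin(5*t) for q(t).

Characteristic equation r² - 9r + 20 = 0 factors as (r - 4)(r - 5) = 0, so r = 4, 5.
Hence q_h = C1*exp(4*t) + C2*exp(5*t).
Try q_p = A*cos(5*t) + B*sin(5*t). Substituting and equating the coefficients of cos(5t) and sin(5t) gives A = -9/410, B = 1/410, so q_p = -9*cos(5*t)/410 + sin(5*t)/410.

q = -9*cos(5*t)/410 + sin(5*t)/410 + C1*exp(4*t) + C2*exp(5*t)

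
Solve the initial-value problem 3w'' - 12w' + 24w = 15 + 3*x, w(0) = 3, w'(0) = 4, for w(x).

Divide through by 3: w'' - 4w' + 8w = 5 + x.
Characteristic equation r² - 4r + 8 = 0 has discriminant (-4)² - 4·(8) = -16 < 0, so r = 2 ± 2i.
Hence w_h = C1*cos(2*x)*exp(2*x) + C2*exp(2*x)*sin(2*x).
For the particular solution try w_p = A0 + A1*x. Substituting and matching coefficients of each power of x gives A0 = 11/16, A1 = 1/8, so w_p = 11/16 + x/8.
General solution: w = 11/16 + x/8 + C1*cos(2*x)*exp(2*x) + C2*exp(2*x)*sin(2*x).
Apply the initial conditions: w(0) = 11/16 + C1 = 3 and w'(0) = 1/8 + 2*C1 + 2*C2 = 4. Solving gives C1 = 37/16, C2 = -3/8.

w = 11/16 + x/8 - 3*exp(2*x)*sin(2*x)/8 + 37*cos(2*x)*exp(2*x)/16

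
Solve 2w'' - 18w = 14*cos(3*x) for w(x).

w = -7*cos(3*x)/18 + C1*exp(-3*x) + C2*exp(3*x)

Divide through by 2: w'' - 9w = 7*cos(3*x).
Characteristic equation r² - 9 = 0 factors as (r + 3)(r - 3) = 0, so r = -3, 3.
Hence w_h = C1*exp(-3*x) + C2*exp(3*x).
Try w_p = A*cos(3*x) + B*sin(3*x). Substituting and equating the coefficients of cos(3x) and sin(3x) gives A = -7/18, B = 0, so w_p = -7*cos(3*x)/18.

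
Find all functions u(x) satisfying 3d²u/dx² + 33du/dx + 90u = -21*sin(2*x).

u = -91*sin(2*x)/580 + 77*cos(2*x)/580 + C1*exp(-5*x) + C2*exp(-6*x)

Divide through by 3: u'' + 11u' + 30u = -7*sin(2*x).
Characteristic equation r² + 11r + 30 = 0 factors as (r + 5)(r + 6) = 0, so r = -5, -6.
Hence u_h = C1*exp(-5*x) + C2*exp(-6*x).
Try u_p = A*cos(2*x) + B*sin(2*x). Substituting and equating the coefficients of cos(2x) and sin(2x) gives A = 77/580, B = -91/580, so u_p = -91*sin(2*x)/580 + 77*cos(2*x)/580.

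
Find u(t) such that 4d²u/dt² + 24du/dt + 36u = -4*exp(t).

Divide through by 4: u'' + 6u' + 9u = -exp(t).
Characteristic equation r² + 6r + 9 = 0 has discriminant (6)² - 4·(9) = 0, so r = -3 is a repeated root.
Hence u_h = (C1 + C2*t)*exp(-3*t).
Try u_p = A*exp(t). Substituting into the equation and dividing by exp(t) gives A = -1/16, so u_p = -exp(t)/16.

u = -exp(t)/16 + C1*exp(-3*t) + C2*t*exp(-3*t)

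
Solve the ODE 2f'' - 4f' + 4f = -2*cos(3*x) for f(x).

f = 6*sin(3*x)/85 + 7*cos(3*x)/85 + C1*cos(x)*exp(x) + C2*exp(x)*sin(x)

Divide through by 2: f'' - 2f' + 2f = -cos(3*x).
Characteristic equation r² - 2r + 2 = 0 has discriminant (-2)² - 4·(2) = -4 < 0, so r = 1 ± i.
Hence f_h = C1*cos(x)*exp(x) + C2*exp(x)*sin(x).
Try f_p = A*cos(3*x) + B*sin(3*x). Substituting and equating the coefficients of cos(3x) and sin(3x) gives A = 7/85, B = 6/85, so f_p = 6*sin(3*x)/85 + 7*cos(3*x)/85.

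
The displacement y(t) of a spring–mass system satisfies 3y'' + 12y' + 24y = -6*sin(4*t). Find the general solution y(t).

Divide through by 3: y'' + 4y' + 8y = -2*sin(4*t).
Characteristic equation r² + 4r + 8 = 0 has discriminant (4)² - 4·(8) = -16 < 0, so r = -2 ± 2i.
Hence y_h = C1*cos(2*t)*exp(-2*t) + C2*exp(-2*t)*sin(2*t).
Try y_p = A*cos(4*t) + B*sin(4*t). Substituting and equating the coefficients of cos(4t) and sin(4t) gives A = 1/10, B = 1/20, so y_p = cos(4*t)/10 + sin(4*t)/20.

y = cos(4*t)/10 + sin(4*t)/20 + C1*cos(2*t)*exp(-2*t) + C2*exp(-2*t)*sin(2*t)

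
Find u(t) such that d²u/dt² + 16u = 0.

Characteristic equation r² + 16 = 0 has discriminant (0)² - 4·(16) = -64 < 0, so r = ± 4i.
Hence u_h = C1*cos(4*t) + C2*sin(4*t).

u = C1*cos(4*t) + C2*sin(4*t)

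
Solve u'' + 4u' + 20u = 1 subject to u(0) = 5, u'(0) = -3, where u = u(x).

u = 1/20 + 69*exp(-2*x)*sin(4*x)/40 + 99*cos(4*x)*exp(-2*x)/20

Characteristic equation r² + 4r + 20 = 0 has discriminant (4)² - 4·(20) = -64 < 0, so r = -2 ± 4i.
Hence u_h = C1*cos(4*x)*exp(-2*x) + C2*exp(-2*x)*sin(4*x).
For the particular solution try u_p = A0. Substituting and matching coefficients of each power of x gives A0 = 1/20, so u_p = 1/20.
General solution: u = 1/20 + C1*cos(4*x)*exp(-2*x) + C2*exp(-2*x)*sin(4*x).
Apply the initial conditions: u(0) = 1/20 + C1 = 5 and u'(0) = -2*C1 + 4*C2 = -3. Solving gives C1 = 99/20, C2 = 69/40.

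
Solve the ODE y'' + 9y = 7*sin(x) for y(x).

y = 7*sin(x)/8 + C1*cos(3*x) + C2*sin(3*x)

Characteristic equation r² + 9 = 0 has discriminant (0)² - 4·(9) = -36 < 0, so r = ± 3i.
Hence y_h = C1*cos(3*x) + C2*sin(3*x).
Try y_p = A*cos(x) + B*sin(x). Substituting and equating the coefficients of cos(x) and sin(x) gives A = 0, B = 7/8, so y_p = 7*sin(x)/8.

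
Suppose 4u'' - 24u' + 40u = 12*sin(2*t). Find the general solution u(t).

u = cos(2*t)/5 + sin(2*t)/10 + C1*cos(t)*exp(3*t) + C2*exp(3*t)*sin(t)

Divide through by 4: u'' - 6u' + 10u = 3*sin(2*t).
Characteristic equation r² - 6r + 10 = 0 has discriminant (-6)² - 4·(10) = -4 < 0, so r = 3 ± i.
Hence u_h = C1*cos(t)*exp(3*t) + C2*exp(3*t)*sin(t).
Try u_p = A*cos(2*t) + B*sin(2*t). Substituting and equating the coefficients of cos(2t) and sin(2t) gives A = 1/5, B = 1/10, so u_p = cos(2*t)/5 + sin(2*t)/10.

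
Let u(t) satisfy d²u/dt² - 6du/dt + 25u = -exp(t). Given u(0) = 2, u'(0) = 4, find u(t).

u = -exp(t)/20 - 21*exp(3*t)*sin(4*t)/40 + 41*cos(4*t)*exp(3*t)/20

Characteristic equation r² - 6r + 25 = 0 has discriminant (-6)² - 4·(25) = -64 < 0, so r = 3 ± 4i.
Hence u_h = C1*cos(4*t)*exp(3*t) + C2*exp(3*t)*sin(4*t).
Try u_p = A*exp(t). Substituting into the equation and dividing by exp(t) gives A = -1/20, so u_p = -exp(t)/20.
General solution: u = -exp(t)/20 + C1*cos(4*t)*exp(3*t) + C2*exp(3*t)*sin(4*t).
Apply the initial conditions: u(0) = -1/20 + C1 = 2 and u'(0) = -1/20 + 3*C1 + 4*C2 = 4. Solving gives C1 = 41/20, C2 = -21/40.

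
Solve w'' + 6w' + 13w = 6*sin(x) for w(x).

w = -cos(x)/5 + 2*sin(x)/5 + C1*cos(2*x)*exp(-3*x) + C2*exp(-3*x)*sin(2*x)

Characteristic equation r² + 6r + 13 = 0 has discriminant (6)² - 4·(13) = -16 < 0, so r = -3 ± 2i.
Hence w_h = C1*cos(2*x)*exp(-3*x) + C2*exp(-3*x)*sin(2*x).
Try w_p = A*cos(x) + B*sin(x). Substituting and equating the coefficients of cos(x) and sin(x) gives A = -1/5, B = 2/5, so w_p = -cos(x)/5 + 2*sin(x)/5.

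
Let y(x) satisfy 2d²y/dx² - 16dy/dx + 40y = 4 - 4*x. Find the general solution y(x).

Divide through by 2: y'' - 8y' + 20y = 2 - 2*x.
Characteristic equation r² - 8r + 20 = 0 has discriminant (-8)² - 4·(20) = -16 < 0, so r = 4 ± 2i.
Hence y_h = C1*cos(2*x)*exp(4*x) + C2*exp(4*x)*sin(2*x).
For the particular solution try y_p = A0 + A1*x. Substituting and matching coefficients of each power of x gives A0 = 3/50, A1 = -1/10, so y_p = 3/50 - x/10.

y = 3/50 - x/10 + C1*cos(2*x)*exp(4*x) + C2*exp(4*x)*sin(2*x)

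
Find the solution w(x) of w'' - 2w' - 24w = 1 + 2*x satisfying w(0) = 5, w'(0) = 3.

Characteristic equation r² - 2r - 24 = 0 factors as (r + 4)(r - 6) = 0, so r = -4, 6.
Hence w_h = C1*exp(-4*x) + C2*exp(6*x).
For the particular solution try w_p = A0 + A1*x. Substituting and matching coefficients of each power of x gives A0 = -5/144, A1 = -1/12, so w_p = -5/144 - x/12.
General solution: w = -5/144 - x/12 + C1*exp(-4*x) + C2*exp(6*x).
Apply the initial conditions: w(0) = -5/144 + C1 + C2 = 5 and w'(0) = -1/12 - 4*C1 + 6*C2 = 3. Solving gives C1 = 217/80, C2 = 209/90.

w = -5/144 - x/12 + 209*exp(6*x)/90 + 217*exp(-4*x)/80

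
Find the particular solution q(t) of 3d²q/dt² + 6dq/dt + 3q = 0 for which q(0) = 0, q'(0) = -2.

q = -2*t*exp(-t)

Divide through by 3: q'' + 2q' + q = 0.
Characteristic equation r² + 2r + 1 = 0 has discriminant (2)² - 4·(1) = 0, so r = -1 is a repeated root.
Hence q_h = (C1 + C2*t)*exp(-t).
Apply the initial conditions: q(0) = C1 = 0 and q'(0) = C2 - C1 = -2. Solving gives C1 = 0, C2 = -2.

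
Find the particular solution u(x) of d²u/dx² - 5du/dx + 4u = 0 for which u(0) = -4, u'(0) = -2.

u = -14*exp(x)/3 + 2*exp(4*x)/3

Characteristic equation r² - 5r + 4 = 0 factors as (r - 1)(r - 4) = 0, so r = 1, 4.
Hence u_h = C1*exp(x) + C2*exp(4*x).
Apply the initial conditions: u(0) = C1 + C2 = -4 and u'(0) = C1 + 4*C2 = -2. Solving gives C1 = -14/3, C2 = 2/3.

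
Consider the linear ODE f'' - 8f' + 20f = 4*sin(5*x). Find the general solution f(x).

Characteristic equation r² - 8r + 20 = 0 has discriminant (-8)² - 4·(20) = -16 < 0, so r = 4 ± 2i.
Hence f_h = C1*cos(2*x)*exp(4*x) + C2*exp(4*x)*sin(2*x).
Try f_p = A*cos(5*x) + B*sin(5*x). Substituting and equating the coefficients of cos(5x) and sin(5x) gives A = 32/325, B = -4/325, so f_p = -4*sin(5*x)/325 + 32*cos(5*x)/325.

f = -4*sin(5*x)/325 + 32*cos(5*x)/325 + C1*cos(2*x)*exp(4*x) + C2*exp(4*x)*sin(2*x)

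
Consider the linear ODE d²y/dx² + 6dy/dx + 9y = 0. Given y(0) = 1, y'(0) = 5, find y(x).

y = 8*x*exp(-3*x) + exp(-3*x)

Characteristic equation r² + 6r + 9 = 0 has discriminant (6)² - 4·(9) = 0, so r = -3 is a repeated root.
Hence y_h = (C1 + C2*x)*exp(-3*x).
Apply the initial conditions: y(0) = C1 = 1 and y'(0) = C2 - 3*C1 = 5. Solving gives C1 = 1, C2 = 8.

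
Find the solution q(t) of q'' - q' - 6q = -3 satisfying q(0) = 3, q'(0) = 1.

q = 1/2 + 6*exp(3*t)/5 + 13*exp(-2*t)/10

Characteristic equation r² - r - 6 = 0 factors as (r - 3)(r + 2) = 0, so r = 3, -2.
Hence q_h = C1*exp(3*t) + C2*exp(-2*t).
For the particular solution try q_p = A0. Substituting and matching coefficients of each power of t gives A0 = 1/2, so q_p = 1/2.
General solution: q = 1/2 + C1*exp(3*t) + C2*exp(-2*t).
Apply the initial conditions: q(0) = 1/2 + C1 + C2 = 3 and q'(0) = -2*C2 + 3*C1 = 1. Solving gives C1 = 6/5, C2 = 13/10.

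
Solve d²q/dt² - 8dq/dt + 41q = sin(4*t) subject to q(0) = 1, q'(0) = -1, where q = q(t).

q = 25*sin(4*t)/1649 + 32*cos(4*t)/1649 - 8217*exp(4*t)*sin(5*t)/8245 + 1617*cos(5*t)*exp(4*t)/1649

Characteristic equation r² - 8r + 41 = 0 has discriminant (-8)² - 4·(41) = -100 < 0, so r = 4 ± 5i.
Hence q_h = C1*cos(5*t)*exp(4*t) + C2*exp(4*t)*sin(5*t).
Try q_p = A*cos(4*t) + B*sin(4*t). Substituting and equating the coefficients of cos(4t) and sin(4t) gives A = 32/1649, B = 25/1649, so q_p = 25*sin(4*t)/1649 + 32*cos(4*t)/1649.
General solution: q = 25*sin(4*t)/1649 + 32*cos(4*t)/1649 + C1*cos(5*t)*exp(4*t) + C2*exp(4*t)*sin(5*t).
Apply the initial conditions: q(0) = 32/1649 + C1 = 1 and q'(0) = 100/1649 + 4*C1 + 5*C2 = -1. Solving gives C1 = 1617/1649, C2 = -8217/8245.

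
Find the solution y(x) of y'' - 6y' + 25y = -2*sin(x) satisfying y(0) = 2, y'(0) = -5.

Characteristic equation r² - 6r + 25 = 0 has discriminant (-6)² - 4·(25) = -64 < 0, so r = 3 ± 4i.
Hence y_h = C1*cos(4*x)*exp(3*x) + C2*exp(3*x)*sin(4*x).
Try y_p = A*cos(x) + B*sin(x). Substituting and equating the coefficients of cos(x) and sin(x) gives A = -1/51, B = -4/51, so y_p = -4*sin(x)/51 - cos(x)/51.
General solution: y = -4*sin(x)/51 - cos(x)/51 + C1*cos(4*x)*exp(3*x) + C2*exp(3*x)*sin(4*x).
Apply the initial conditions: y(0) = -1/51 + C1 = 2 and y'(0) = -4/51 + 3*C1 + 4*C2 = -5. Solving gives C1 = 103/51, C2 = -140/51.

y = -4*sin(x)/51 - cos(x)/51 - 140*exp(3*x)*sin(4*x)/51 + 103*cos(4*x)*exp(3*x)/51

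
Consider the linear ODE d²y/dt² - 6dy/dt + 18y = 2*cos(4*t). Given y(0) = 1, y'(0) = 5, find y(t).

Characteristic equation r² - 6r + 18 = 0 has discriminant (-6)² - 4·(18) = -36 < 0, so r = 3 ± 3i.
Hence y_h = C1*cos(3*t)*exp(3*t) + C2*exp(3*t)*sin(3*t).
Try y_p = A*cos(4*t) + B*sin(4*t). Substituting and equating the coefficients of cos(4t) and sin(4t) gives A = 1/145, B = -12/145, so y_p = -12*sin(4*t)/145 + cos(4*t)/145.
General solution: y = -12*sin(4*t)/145 + cos(4*t)/145 + C1*cos(3*t)*exp(3*t) + C2*exp(3*t)*sin(3*t).
Apply the initial conditions: y(0) = 1/145 + C1 = 1 and y'(0) = -48/145 + 3*C1 + 3*C2 = 5. Solving gives C1 = 144/145, C2 = 341/435.

y = -12*sin(4*t)/145 + cos(4*t)/145 + 144*cos(3*t)*exp(3*t)/145 + 341*exp(3*t)*sin(3*t)/435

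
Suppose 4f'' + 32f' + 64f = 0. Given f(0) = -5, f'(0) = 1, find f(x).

f = -5*exp(-4*x) - 19*x*exp(-4*x)

Divide through by 4: f'' + 8f' + 16f = 0.
Characteristic equation r² + 8r + 16 = 0 has discriminant (8)² - 4·(16) = 0, so r = -4 is a repeated root.
Hence f_h = (C1 + C2*x)*exp(-4*x).
Apply the initial conditions: f(0) = C1 = -5 and f'(0) = C2 - 4*C1 = 1. Solving gives C1 = -5, C2 = -19.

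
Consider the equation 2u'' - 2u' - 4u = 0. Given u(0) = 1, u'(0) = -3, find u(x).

u = -2*exp(2*x)/3 + 5*exp(-x)/3

Divide through by 2: u'' - u' - 2u = 0.
Characteristic equation r² - r - 2 = 0 factors as (r + 1)(r - 2) = 0, so r = -1, 2.
Hence u_h = C1*exp(-x) + C2*exp(2*x).
Apply the initial conditions: u(0) = C1 + C2 = 1 and u'(0) = -C1 + 2*C2 = -3. Solving gives C1 = 5/3, C2 = -2/3.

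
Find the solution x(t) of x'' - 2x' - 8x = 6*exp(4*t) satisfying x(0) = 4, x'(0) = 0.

x = 7*exp(4*t)/6 + 17*exp(-2*t)/6 + t*exp(4*t)

Characteristic equation r² - 2r - 8 = 0 factors as (r - 4)(r + 2) = 0, so r = 4, -2.
Hence x_h = C1*exp(4*t) + C2*exp(-2*t).
Since exp(4*t) solves the homogeneous equation (r = 4 is a root of multiplicity 1), multiply the trial by t. Try x_p = A*t*exp(4*t). Substituting into the equation and dividing by exp(4*t) gives A = 1, so x_p = t*exp(4*t).
General solution: x = C1*exp(4*t) + C2*exp(-2*t) + t*exp(4*t).
Apply the initial conditions: x(0) = C1 + C2 = 4 and x'(0) = 1 - 2*C2 + 4*C1 = 0. Solving gives C1 = 7/6, C2 = 17/6.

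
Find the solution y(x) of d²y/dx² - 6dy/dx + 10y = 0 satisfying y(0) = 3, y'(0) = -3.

y = -12*exp(3*x)*sin(x) + 3*cos(x)*exp(3*x)

Characteristic equation r² - 6r + 10 = 0 has discriminant (-6)² - 4·(10) = -4 < 0, so r = 3 ± i.
Hence y_h = C1*cos(x)*exp(3*x) + C2*exp(3*x)*sin(x).
Apply the initial conditions: y(0) = C1 = 3 and y'(0) = C2 + 3*C1 = -3. Solving gives C1 = 3, C2 = -12.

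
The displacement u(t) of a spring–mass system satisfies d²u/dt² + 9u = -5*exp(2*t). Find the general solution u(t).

Characteristic equation r² + 9 = 0 has discriminant (0)² - 4·(9) = -36 < 0, so r = ± 3i.
Hence u_h = C1*cos(3*t) + C2*sin(3*t).
Try u_p = A*exp(2*t). Substituting into the equation and dividing by exp(2*t) gives A = -5/13, so u_p = -5*exp(2*t)/13.

u = -5*exp(2*t)/13 + C1*cos(3*t) + C2*sin(3*t)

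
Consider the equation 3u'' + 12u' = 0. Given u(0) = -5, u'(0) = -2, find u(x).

Divide through by 3: u'' + 4u' = 0.
Characteristic equation r² + 4r = 0 factors as (r + 4)r = 0, so r = -4, 0.
Hence u_h = C1*exp(-4*x) + C2.
Apply the initial conditions: u(0) = C1 + C2 = -5 and u'(0) = -4*C1 = -2. Solving gives C1 = 1/2, C2 = -11/2.

u = -11/2 + exp(-4*x)/2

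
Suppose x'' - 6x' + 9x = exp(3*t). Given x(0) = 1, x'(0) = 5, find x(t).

x = t**2*exp(3*t)/2 + 2*t*exp(3*t) + exp(3*t)

Characteristic equation r² - 6r + 9 = 0 has discriminant (-6)² - 4·(9) = 0, so r = 3 is a repeated root.
Hence x_h = (C1 + C2*t)*exp(3*t).
Since exp(3*t) solves the homogeneous equation (r = 3 is a root of multiplicity 2), multiply the trial by t^2. Try x_p = A*t^2*exp(3*t). Substituting into the equation and dividing by exp(3*t) gives A = 1/2, so x_p = t^2*exp(3*t)/2.
General solution: x = C1*exp(3*t) + t^2*exp(3*t)/2 + C2*t*exp(3*t).
Apply the initial conditions: x(0) = C1 = 1 and x'(0) = C2 + 3*C1 = 5. Solving gives C1 = 1, C2 = 2.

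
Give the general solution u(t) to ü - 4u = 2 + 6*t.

u = -1/2 - 3*t/2 + C1*exp(2*t) + C2*exp(-2*t)

Characteristic equation r² - 4 = 0 factors as (r - 2)(r + 2) = 0, so r = 2, -2.
Hence u_h = C1*exp(2*t) + C2*exp(-2*t).
For the particular solution try u_p = A0 + A1*t. Substituting and matching coefficients of each power of t gives A0 = -1/2, A1 = -3/2, so u_p = -1/2 - 3*t/2.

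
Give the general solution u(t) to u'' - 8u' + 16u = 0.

u = C1*exp(4*t) + C2*t*exp(4*t)

Characteristic equation r² - 8r + 16 = 0 has discriminant (-8)² - 4·(16) = 0, so r = 4 is a repeated root.
Hence u_h = (C1 + C2*t)*exp(4*t).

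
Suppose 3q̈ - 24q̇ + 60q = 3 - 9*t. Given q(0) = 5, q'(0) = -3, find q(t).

q = -1/100 - 3*t/20 - 2289*exp(4*t)*sin(2*t)/200 + 501*cos(2*t)*exp(4*t)/100

Divide through by 3: q'' - 8q' + 20q = 1 - 3*t.
Characteristic equation r² - 8r + 20 = 0 has discriminant (-8)² - 4·(20) = -16 < 0, so r = 4 ± 2i.
Hence q_h = C1*cos(2*t)*exp(4*t) + C2*exp(4*t)*sin(2*t).
For the particular solution try q_p = A0 + A1*t. Substituting and matching coefficients of each power of t gives A0 = -1/100, A1 = -3/20, so q_p = -1/100 - 3*t/20.
General solution: q = -1/100 - 3*t/20 + C1*cos(2*t)*exp(4*t) + C2*exp(4*t)*sin(2*t).
Apply the initial conditions: q(0) = -1/100 + C1 = 5 and q'(0) = -3/20 + 2*C2 + 4*C1 = -3. Solving gives C1 = 501/100, C2 = -2289/200.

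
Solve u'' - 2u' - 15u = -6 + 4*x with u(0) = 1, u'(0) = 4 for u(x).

u = 98/225 - 13*exp(-3*x)/72 - 4*x/15 + 149*exp(5*x)/200

Characteristic equation r² - 2r - 15 = 0 factors as (r - 5)(r + 3) = 0, so r = 5, -3.
Hence u_h = C1*exp(5*x) + C2*exp(-3*x).
For the particular solution try u_p = A0 + A1*x. Substituting and matching coefficients of each power of x gives A0 = 98/225, A1 = -4/15, so u_p = 98/225 - 4*x/15.
General solution: u = 98/225 - 4*x/15 + C1*exp(5*x) + C2*exp(-3*x).
Apply the initial conditions: u(0) = 98/225 + C1 + C2 = 1 and u'(0) = -4/15 - 3*C2 + 5*C1 = 4. Solving gives C1 = 149/200, C2 = -13/72.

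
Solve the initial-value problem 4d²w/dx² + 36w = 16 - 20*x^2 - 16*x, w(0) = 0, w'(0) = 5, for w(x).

Divide through by 4: w'' + 9w = 4 - 5*x^2 - 4*x.
Characteristic equation r² + 9 = 0 has discriminant (0)² - 4·(9) = -36 < 0, so r = ± 3i.
Hence w_h = C1*cos(3*x) + C2*sin(3*x).
For the particular solution try w_p = A0 + A1*x + A2*x^2. Substituting and matching coefficients of each power of x gives A0 = 46/81, A1 = -4/9, A2 = -5/9, so w_p = 46/81 - 5*x^2/9 - 4*x/9.
General solution: w = 46/81 - 5*x^2/9 - 4*x/9 + C1*cos(3*x) + C2*sin(3*x).
Apply the initial conditions: w(0) = 46/81 + C1 = 0 and w'(0) = -4/9 + 3*C2 = 5. Solving gives C1 = -46/81, C2 = 49/27.

w = 46/81 - 46*cos(3*x)/81 - 5*x**2/9 - 4*x/9 + 49*sin(3*x)/27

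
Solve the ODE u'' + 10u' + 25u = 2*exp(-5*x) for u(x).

u = C1*exp(-5*x) + x**2*exp(-5*x) + C2*x*exp(-5*x)

Characteristic equation r² + 10r + 25 = 0 has discriminant (10)² - 4·(25) = 0, so r = -5 is a repeated root.
Hence u_h = (C1 + C2*x)*exp(-5*x).
Since exp(-5*x) solves the homogeneous equation (r = -5 is a root of multiplicity 2), multiply the trial by x^2. Try u_p = A*x^2*exp(-5*x). Substituting into the equation and dividing by exp(-5*x) gives A = 1, so u_p = x^2*exp(-5*x).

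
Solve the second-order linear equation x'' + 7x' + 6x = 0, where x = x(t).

x = C1*exp(-t) + C2*exp(-6*t)

Characteristic equation r² + 7r + 6 = 0 factors as (r + 1)(r + 6) = 0, so r = -1, -6.
Hence x_h = C1*exp(-t) + C2*exp(-6*t).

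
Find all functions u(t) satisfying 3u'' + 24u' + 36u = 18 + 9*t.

u = 1/3 + t/4 + C1*exp(-2*t) + C2*exp(-6*t)

Divide through by 3: u'' + 8u' + 12u = 6 + 3*t.
Characteristic equation r² + 8r + 12 = 0 factors as (r + 2)(r + 6) = 0, so r = -2, -6.
Hence u_h = C1*exp(-2*t) + C2*exp(-6*t).
For the particular solution try u_p = A0 + A1*t. Substituting and matching coefficients of each power of t gives A0 = 1/3, A1 = 1/4, so u_p = 1/3 + t/4.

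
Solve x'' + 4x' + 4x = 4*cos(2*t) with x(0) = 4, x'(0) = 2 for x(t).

Characteristic equation r² + 4r + 4 = 0 has discriminant (4)² - 4·(4) = 0, so r = -2 is a repeated root.
Hence x_h = (C1 + C2*t)*exp(-2*t).
Try x_p = A*cos(2*t) + B*sin(2*t). Substituting and equating the coefficients of cos(2t) and sin(2t) gives A = 0, B = 1/2, so x_p = sin(2*t)/2.
General solution: x = sin(2*t)/2 + C1*exp(-2*t) + C2*t*exp(-2*t).
Apply the initial conditions: x(0) = C1 = 4 and x'(0) = 1 + C2 - 2*C1 = 2. Solving gives C1 = 4, C2 = 9.

x = sin(2*t)/2 + 4*exp(-2*t) + 9*t*exp(-2*t)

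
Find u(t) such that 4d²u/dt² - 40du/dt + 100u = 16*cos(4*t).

Divide through by 4: u'' - 10u' + 25u = 4*cos(4*t).
Characteristic equation r² - 10r + 25 = 0 has discriminant (-10)² - 4·(25) = 0, so r = 5 is a repeated root.
Hence u_h = (C1 + C2*t)*exp(5*t).
Try u_p = A*cos(4*t) + B*sin(4*t). Substituting and equating the coefficients of cos(4t) and sin(4t) gives A = 36/1681, B = -160/1681, so u_p = -160*sin(4*t)/1681 + 36*cos(4*t)/1681.

u = -160*sin(4*t)/1681 + 36*cos(4*t)/1681 + C1*exp(5*t) + C2*t*exp(5*t)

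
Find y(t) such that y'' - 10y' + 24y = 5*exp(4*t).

Characteristic equation r² - 10r + 24 = 0 factors as (r - 6)(r - 4) = 0, so r = 6, 4.
Hence y_h = C1*exp(6*t) + C2*exp(4*t).
Since exp(4*t) solves the homogeneous equation (r = 4 is a root of multiplicity 1), multiply the trial by t. Try y_p = A*t*exp(4*t). Substituting into the equation and dividing by exp(4*t) gives A = -5/2, so y_p = -5*t*exp(4*t)/2.

y = C1*exp(6*t) + C2*exp(4*t) - 5*t*exp(4*t)/2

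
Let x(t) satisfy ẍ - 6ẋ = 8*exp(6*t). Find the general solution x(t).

Characteristic equation r² - 6r = 0 factors as (r - 6)r = 0, so r = 6, 0.
Hence x_h = C1*exp(6*t) + C2.
Since exp(6*t) solves the homogeneous equation (r = 6 is a root of multiplicity 1), multiply the trial by t. Try x_p = A*t*exp(6*t). Substituting into the equation and dividing by exp(6*t) gives A = 4/3, so x_p = 4*t*exp(6*t)/3.

x = C2 + C1*exp(6*t) + 4*t*exp(6*t)/3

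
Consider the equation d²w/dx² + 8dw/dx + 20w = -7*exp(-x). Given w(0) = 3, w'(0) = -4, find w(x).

w = -7*exp(-x)/13 + 46*cos(2*x)*exp(-4*x)/13 + 125*exp(-4*x)*sin(2*x)/26

Characteristic equation r² + 8r + 20 = 0 has discriminant (8)² - 4·(20) = -16 < 0, so r = -4 ± 2i.
Hence w_h = C1*cos(2*x)*exp(-4*x) + C2*exp(-4*x)*sin(2*x).
Try w_p = A*exp(-x). Substituting into the equation and dividing by exp(-x) gives A = -7/13, so w_p = -7*exp(-x)/13.
General solution: w = -7*exp(-x)/13 + C1*cos(2*x)*exp(-4*x) + C2*exp(-4*x)*sin(2*x).
Apply the initial conditions: w(0) = -7/13 + C1 = 3 and w'(0) = 7/13 - 4*C1 + 2*C2 = -4. Solving gives C1 = 46/13, C2 = 125/26.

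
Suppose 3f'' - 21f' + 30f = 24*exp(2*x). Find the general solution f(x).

Divide through by 3: f'' - 7f' + 10f = 8*exp(2*x).
Characteristic equation r² - 7r + 10 = 0 factors as (r - 5)(r - 2) = 0, so r = 5, 2.
Hence f_h = C1*exp(5*x) + C2*exp(2*x).
Since exp(2*x) solves the homogeneous equation (r = 2 is a root of multiplicity 1), multiply the trial by x. Try f_p = A*x*exp(2*x). Substituting into the equation and dividing by exp(2*x) gives A = -8/3, so f_p = -8*x*exp(2*x)/3.

f = C1*exp(5*x) + C2*exp(2*x) - 8*x*exp(2*x)/3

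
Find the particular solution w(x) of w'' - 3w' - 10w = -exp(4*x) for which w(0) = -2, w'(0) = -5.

Characteristic equation r² - 3r - 10 = 0 factors as (r + 2)(r - 5) = 0, so r = -2, 5.
Hence w_h = C1*exp(-2*x) + C2*exp(5*x).
Try w_p = A*exp(4*x). Substituting into the equation and dividing by exp(4*x) gives A = 1/6, so w_p = exp(4*x)/6.
General solution: w = exp(4*x)/6 + C1*exp(-2*x) + C2*exp(5*x).
Apply the initial conditions: w(0) = 1/6 + C1 + C2 = -2 and w'(0) = 2/3 - 2*C1 + 5*C2 = -5. Solving gives C1 = -31/42, C2 = -10/7.

w = -31*exp(-2*x)/42 - 10*exp(5*x)/7 + exp(4*x)/6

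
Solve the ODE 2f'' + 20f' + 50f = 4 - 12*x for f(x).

f = 22/125 - 6*x/25 + C1*exp(-5*x) + C2*x*exp(-5*x)

Divide through by 2: f'' + 10f' + 25f = 2 - 6*x.
Characteristic equation r² + 10r + 25 = 0 has discriminant (10)² - 4·(25) = 0, so r = -5 is a repeated root.
Hence f_h = (C1 + C2*x)*exp(-5*x).
For the particular solution try f_p = A0 + A1*x. Substituting and matching coefficients of each power of x gives A0 = 22/125, A1 = -6/25, so f_p = 22/125 - 6*x/25.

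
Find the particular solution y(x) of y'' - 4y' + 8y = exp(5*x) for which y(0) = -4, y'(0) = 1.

Characteristic equation r² - 4r + 8 = 0 has discriminant (-4)² - 4·(8) = -16 < 0, so r = 2 ± 2i.
Hence y_h = C1*cos(2*x)*exp(2*x) + C2*exp(2*x)*sin(2*x).
Try y_p = A*exp(5*x). Substituting into the equation and dividing by exp(5*x) gives A = 1/13, so y_p = exp(5*x)/13.
General solution: y = exp(5*x)/13 + C1*cos(2*x)*exp(2*x) + C2*exp(2*x)*sin(2*x).
Apply the initial conditions: y(0) = 1/13 + C1 = -4 and y'(0) = 5/13 + 2*C1 + 2*C2 = 1. Solving gives C1 = -53/13, C2 = 57/13.

y = exp(5*x)/13 - 53*cos(2*x)*exp(2*x)/13 + 57*exp(2*x)*sin(2*x)/13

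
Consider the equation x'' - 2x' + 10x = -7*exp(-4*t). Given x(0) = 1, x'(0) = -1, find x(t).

x = -7*exp(-4*t)/34 - 103*exp(t)*sin(3*t)/102 + 41*cos(3*t)*exp(t)/34

Characteristic equation r² - 2r + 10 = 0 has discriminant (-2)² - 4·(10) = -36 < 0, so r = 1 ± 3i.
Hence x_h = C1*cos(3*t)*exp(t) + C2*exp(t)*sin(3*t).
Try x_p = A*exp(-4*t). Substituting into the equation and dividing by exp(-4*t) gives A = -7/34, so x_p = -7*exp(-4*t)/34.
General solution: x = -7*exp(-4*t)/34 + C1*cos(3*t)*exp(t) + C2*exp(t)*sin(3*t).
Apply the initial conditions: x(0) = -7/34 + C1 = 1 and x'(0) = 14/17 + C1 + 3*C2 = -1. Solving gives C1 = 41/34, C2 = -103/102.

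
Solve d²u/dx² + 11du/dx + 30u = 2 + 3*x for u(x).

u = 3/100 + x/10 + C1*exp(-6*x) + C2*exp(-5*x)

Characteristic equation r² + 11r + 30 = 0 factors as (r + 6)(r + 5) = 0, so r = -6, -5.
Hence u_h = C1*exp(-6*x) + C2*exp(-5*x).
For the particular solution try u_p = A0 + A1*x. Substituting and matching coefficients of each power of x gives A0 = 3/100, A1 = 1/10, so u_p = 3/100 + x/10.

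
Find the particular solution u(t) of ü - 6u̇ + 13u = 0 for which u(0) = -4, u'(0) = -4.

u = -4*cos(2*t)*exp(3*t) + 4*exp(3*t)*sin(2*t)

Characteristic equation r² - 6r + 13 = 0 has discriminant (-6)² - 4·(13) = -16 < 0, so r = 3 ± 2i.
Hence u_h = C1*cos(2*t)*exp(3*t) + C2*exp(3*t)*sin(2*t).
Apply the initial conditions: u(0) = C1 = -4 and u'(0) = 2*C2 + 3*C1 = -4. Solving gives C1 = -4, C2 = 4.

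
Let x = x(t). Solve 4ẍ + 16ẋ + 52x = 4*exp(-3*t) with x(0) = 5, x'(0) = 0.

x = exp(-3*t)/10 + 49*cos(3*t)*exp(-2*t)/10 + 101*exp(-2*t)*sin(3*t)/30

Divide through by 4: x'' + 4x' + 13x = exp(-3*t).
Characteristic equation r² + 4r + 13 = 0 has discriminant (4)² - 4·(13) = -36 < 0, so r = -2 ± 3i.
Hence x_h = C1*cos(3*t)*exp(-2*t) + C2*exp(-2*t)*sin(3*t).
Try x_p = A*exp(-3*t). Substituting into the equation and dividing by exp(-3*t) gives A = 1/10, so x_p = exp(-3*t)/10.
General solution: x = exp(-3*t)/10 + C1*cos(3*t)*exp(-2*t) + C2*exp(-2*t)*sin(3*t).
Apply the initial conditions: x(0) = 1/10 + C1 = 5 and x'(0) = -3/10 - 2*C1 + 3*C2 = 0. Solving gives C1 = 49/10, C2 = 101/30.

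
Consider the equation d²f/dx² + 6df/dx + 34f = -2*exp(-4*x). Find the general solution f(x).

Characteristic equation r² + 6r + 34 = 0 has discriminant (6)² - 4·(34) = -100 < 0, so r = -3 ± 5i.
Hence f_h = C1*cos(5*x)*exp(-3*x) + C2*exp(-3*x)*sin(5*x).
Try f_p = A*exp(-4*x). Substituting into the equation and dividing by exp(-4*x) gives A = -1/13, so f_p = -exp(-4*x)/13.

f = -exp(-4*x)/13 + C1*cos(5*x)*exp(-3*x) + C2*exp(-3*x)*sin(5*x)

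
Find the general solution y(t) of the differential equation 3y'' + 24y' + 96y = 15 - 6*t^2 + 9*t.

y = 33/256 - t**2/16 + t/8 + C1*cos(4*t)*exp(-4*t) + C2*exp(-4*t)*sin(4*t)

Divide through by 3: y'' + 8y' + 32y = 5 - 2*t^2 + 3*t.
Characteristic equation r² + 8r + 32 = 0 has discriminant (8)² - 4·(32) = -64 < 0, so r = -4 ± 4i.
Hence y_h = C1*cos(4*t)*exp(-4*t) + C2*exp(-4*t)*sin(4*t).
For the particular solution try y_p = A0 + A1*t + A2*t^2. Substituting and matching coefficients of each power of t gives A0 = 33/256, A1 = 1/8, A2 = -1/16, so y_p = 33/256 - t^2/16 + t/8.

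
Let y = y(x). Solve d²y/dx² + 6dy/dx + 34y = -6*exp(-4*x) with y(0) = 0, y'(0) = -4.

Characteristic equation r² + 6r + 34 = 0 has discriminant (6)² - 4·(34) = -100 < 0, so r = -3 ± 5i.
Hence y_h = C1*cos(5*x)*exp(-3*x) + C2*exp(-3*x)*sin(5*x).
Try y_p = A*exp(-4*x). Substituting into the equation and dividing by exp(-4*x) gives A = -3/13, so y_p = -3*exp(-4*x)/13.
General solution: y = -3*exp(-4*x)/13 + C1*cos(5*x)*exp(-3*x) + C2*exp(-3*x)*sin(5*x).
Apply the initial conditions: y(0) = -3/13 + C1 = 0 and y'(0) = 12/13 - 3*C1 + 5*C2 = -4. Solving gives C1 = 3/13, C2 = -11/13.

y = -3*exp(-4*x)/13 - 11*exp(-3*x)*sin(5*x)/13 + 3*cos(5*x)*exp(-3*x)/13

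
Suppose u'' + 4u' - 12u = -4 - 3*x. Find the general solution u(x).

Characteristic equation r² + 4r - 12 = 0 factors as (r + 6)(r - 2) = 0, so r = -6, 2.
Hence u_h = C1*exp(-6*x) + C2*exp(2*x).
For the particular solution try u_p = A0 + A1*x. Substituting and matching coefficients of each power of x gives A0 = 5/12, A1 = 1/4, so u_p = 5/12 + x/4.

u = 5/12 + x/4 + C1*exp(-6*x) + C2*exp(2*x)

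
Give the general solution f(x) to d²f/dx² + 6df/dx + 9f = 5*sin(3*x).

f = -5*cos(3*x)/18 + C1*exp(-3*x) + C2*x*exp(-3*x)

Characteristic equation r² + 6r + 9 = 0 has discriminant (6)² - 4·(9) = 0, so r = -3 is a repeated root.
Hence f_h = (C1 + C2*x)*exp(-3*x).
Try f_p = A*cos(3*x) + B*sin(3*x). Substituting and equating the coefficients of cos(3x) and sin(3x) gives A = -5/18, B = 0, so f_p = -5*cos(3*x)/18.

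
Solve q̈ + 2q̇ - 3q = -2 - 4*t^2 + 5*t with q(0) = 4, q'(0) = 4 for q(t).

Characteristic equation r² + 2r - 3 = 0 factors as (r + 3)(r - 1) = 0, so r = -3, 1.
Hence q_h = C1*exp(-3*t) + C2*exp(t).
For the particular solution try q_p = A0 + A1*t + A2*t^2. Substituting and matching coefficients of each power of t gives A0 = 44/27, A1 = 1/9, A2 = 4/3, so q_p = 44/27 + t/9 + 4*t^2/3.
General solution: q = 44/27 + t/9 + 4*t^2/3 + C1*exp(-3*t) + C2*exp(t).
Apply the initial conditions: q(0) = 44/27 + C1 + C2 = 4 and q'(0) = 1/9 + C2 - 3*C1 = 4. Solving gives C1 = -41/108, C2 = 11/4.

q = 44/27 - 41*exp(-3*t)/108 + t/9 + 4*t**2/3 + 11*exp(t)/4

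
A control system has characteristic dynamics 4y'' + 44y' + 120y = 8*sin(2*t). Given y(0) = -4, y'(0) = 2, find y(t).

Divide through by 4: y'' + 11y' + 30y = 2*sin(2*t).
Characteristic equation r² + 11r + 30 = 0 factors as (r + 6)(r + 5) = 0, so r = -6, -5.
Hence y_h = C1*exp(-6*t) + C2*exp(-5*t).
Try y_p = A*cos(2*t) + B*sin(2*t). Substituting and equating the coefficients of cos(2t) and sin(2t) gives A = -11/290, B = 13/290, so y_p = -11*cos(2*t)/290 + 13*sin(2*t)/290.
General solution: y = -11*cos(2*t)/290 + 13*sin(2*t)/290 + C1*exp(-6*t) + C2*exp(-5*t).
Apply the initial conditions: y(0) = -11/290 + C1 + C2 = -4 and y'(0) = 13/145 - 6*C1 - 5*C2 = 2. Solving gives C1 = 179/10, C2 = -634/29.

y = -634*exp(-5*t)/29 - 11*cos(2*t)/290 + 13*sin(2*t)/290 + 179*exp(-6*t)/10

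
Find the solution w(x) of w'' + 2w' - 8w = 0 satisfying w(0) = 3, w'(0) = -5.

Characteristic equation r² + 2r - 8 = 0 factors as (r - 2)(r + 4) = 0, so r = 2, -4.
Hence w_h = C1*exp(2*x) + C2*exp(-4*x).
Apply the initial conditions: w(0) = C1 + C2 = 3 and w'(0) = -4*C2 + 2*C1 = -5. Solving gives C1 = 7/6, C2 = 11/6.

w = 7*exp(2*x)/6 + 11*exp(-4*x)/6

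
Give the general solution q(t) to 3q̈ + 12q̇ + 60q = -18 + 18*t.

Divide through by 3: q'' + 4q' + 20q = -6 + 6*t.
Characteristic equation r² + 4r + 20 = 0 has discriminant (4)² - 4·(20) = -64 < 0, so r = -2 ± 4i.
Hence q_h = C1*cos(4*t)*exp(-2*t) + C2*exp(-2*t)*sin(4*t).
For the particular solution try q_p = A0 + A1*t. Substituting and matching coefficients of each power of t gives A0 = -9/25, A1 = 3/10, so q_p = -9/25 + 3*t/10.

q = -9/25 + 3*t/10 + C1*cos(4*t)*exp(-2*t) + C2*exp(-2*t)*sin(4*t)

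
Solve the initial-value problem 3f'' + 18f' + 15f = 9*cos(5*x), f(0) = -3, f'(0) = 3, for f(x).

Divide through by 3: f'' + 6f' + 5f = 3*cos(5*x).
Characteristic equation r² + 6r + 5 = 0 factors as (r + 5)(r + 1) = 0, so r = -5, -1.
Hence f_h = C1*exp(-5*x) + C2*exp(-x).
Try f_p = A*cos(5*x) + B*sin(5*x). Substituting and equating the coefficients of cos(5x) and sin(5x) gives A = -3/65, B = 9/130, so f_p = -3*cos(5*x)/65 + 9*sin(5*x)/130.
General solution: f = -3*cos(5*x)/65 + 9*sin(5*x)/130 + C1*exp(-5*x) + C2*exp(-x).
Apply the initial conditions: f(0) = -3/65 + C1 + C2 = -3 and f'(0) = 9/26 - C2 - 5*C1 = 3. Solving gives C1 = 3/40, C2 = -315/104.

f = -315*exp(-x)/104 - 3*cos(5*x)/65 + 3*exp(-5*x)/40 + 9*sin(5*x)/130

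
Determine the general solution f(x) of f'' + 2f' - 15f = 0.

f = C1*exp(3*x) + C2*exp(-5*x)

Characteristic equation r² + 2r - 15 = 0 factors as (r - 3)(r + 5) = 0, so r = 3, -5.
Hence f_h = C1*exp(3*x) + C2*exp(-5*x).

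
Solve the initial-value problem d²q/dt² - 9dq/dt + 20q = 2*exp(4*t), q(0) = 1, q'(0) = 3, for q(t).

Characteristic equation r² - 9r + 20 = 0 factors as (r - 5)(r - 4) = 0, so r = 5, 4.
Hence q_h = C1*exp(5*t) + C2*exp(4*t).
Since exp(4*t) solves the homogeneous equation (r = 4 is a root of multiplicity 1), multiply the trial by t. Try q_p = A*t*exp(4*t). Substituting into the equation and dividing by exp(4*t) gives A = -2, so q_p = -2*t*exp(4*t).
General solution: q = C1*exp(5*t) + C2*exp(4*t) - 2*t*exp(4*t).
Apply the initial conditions: q(0) = C1 + C2 = 1 and q'(0) = -2 + 4*C2 + 5*C1 = 3. Solving gives C1 = 1, C2 = 0.

q = -2*t*exp(4*t) + exp(5*t)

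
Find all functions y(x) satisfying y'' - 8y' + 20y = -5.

y = -1/4 + C1*cos(2*x)*exp(4*x) + C2*exp(4*x)*sin(2*x)

Characteristic equation r² - 8r + 20 = 0 has discriminant (-8)² - 4·(20) = -16 < 0, so r = 4 ± 2i.
Hence y_h = C1*cos(2*x)*exp(4*x) + C2*exp(4*x)*sin(2*x).
For the particular solution try y_p = A0. Substituting and matching coefficients of each power of x gives A0 = -1/4, so y_p = -1/4.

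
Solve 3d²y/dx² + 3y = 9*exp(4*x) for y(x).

Divide through by 3: y'' + y = 3*exp(4*x).
Characteristic equation r² + 1 = 0 has discriminant (0)² - 4·(1) = -4 < 0, so r = ± i.
Hence y_h = C1*cos(x) + C2*sin(x).
Try y_p = A*exp(4*x). Substituting into the equation and dividing by exp(4*x) gives A = 3/17, so y_p = 3*exp(4*x)/17.

y = 3*exp(4*x)/17 + C1*cos(x) + C2*sin(x)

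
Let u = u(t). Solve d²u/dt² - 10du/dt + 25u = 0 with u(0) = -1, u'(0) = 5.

u = -exp(5*t) + 10*t*exp(5*t)

Characteristic equation r² - 10r + 25 = 0 has discriminant (-10)² - 4·(25) = 0, so r = 5 is a repeated root.
Hence u_h = (C1 + C2*t)*exp(5*t).
Apply the initial conditions: u(0) = C1 = -1 and u'(0) = C2 + 5*C1 = 5. Solving gives C1 = -1, C2 = 10.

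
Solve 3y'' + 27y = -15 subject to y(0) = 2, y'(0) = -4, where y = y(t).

y = -5/9 - 4*sin(3*t)/3 + 23*cos(3*t)/9

Divide through by 3: y'' + 9y = -5.
Characteristic equation r² + 9 = 0 has discriminant (0)² - 4·(9) = -36 < 0, so r = ± 3i.
Hence y_h = C1*cos(3*t) + C2*sin(3*t).
For the particular solution try y_p = A0. Substituting and matching coefficients of each power of t gives A0 = -5/9, so y_p = -5/9.
General solution: y = -5/9 + C1*cos(3*t) + C2*sin(3*t).
Apply the initial conditions: y(0) = -5/9 + C1 = 2 and y'(0) = 3*C2 = -4. Solving gives C1 = 23/9, C2 = -4/3.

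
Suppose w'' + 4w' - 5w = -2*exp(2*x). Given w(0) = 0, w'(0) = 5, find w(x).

w = -37*exp(-5*x)/42 - 2*exp(2*x)/7 + 7*exp(x)/6

Characteristic equation r² + 4r - 5 = 0 factors as (r + 5)(r - 1) = 0, so r = -5, 1.
Hence w_h = C1*exp(-5*x) + C2*exp(x).
Try w_p = A*exp(2*x). Substituting into the equation and dividing by exp(2*x) gives A = -2/7, so w_p = -2*exp(2*x)/7.
General solution: w = -2*exp(2*x)/7 + C1*exp(-5*x) + C2*exp(x).
Apply the initial conditions: w(0) = -2/7 + C1 + C2 = 0 and w'(0) = -4/7 + C2 - 5*C1 = 5. Solving gives C1 = -37/42, C2 = 7/6.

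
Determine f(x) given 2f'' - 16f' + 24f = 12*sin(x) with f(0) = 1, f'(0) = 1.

f = -31*exp(6*x)/148 + 19*exp(2*x)/20 + 48*cos(x)/185 + 66*sin(x)/185

Divide through by 2: f'' - 8f' + 12f = 6*sin(x).
Characteristic equation r² - 8r + 12 = 0 factors as (r - 2)(r - 6) = 0, so r = 2, 6.
Hence f_h = C1*exp(2*x) + C2*exp(6*x).
Try f_p = A*cos(x) + B*sin(x). Substituting and equating the coefficients of cos(x) and sin(x) gives A = 48/185, B = 66/185, so f_p = 48*cos(x)/185 + 66*sin(x)/185.
General solution: f = 48*cos(x)/185 + 66*sin(x)/185 + C1*exp(2*x) + C2*exp(6*x).
Apply the initial conditions: f(0) = 48/185 + C1 + C2 = 1 and f'(0) = 66/185 + 2*C1 + 6*C2 = 1. Solving gives C1 = 19/20, C2 = -31/148.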